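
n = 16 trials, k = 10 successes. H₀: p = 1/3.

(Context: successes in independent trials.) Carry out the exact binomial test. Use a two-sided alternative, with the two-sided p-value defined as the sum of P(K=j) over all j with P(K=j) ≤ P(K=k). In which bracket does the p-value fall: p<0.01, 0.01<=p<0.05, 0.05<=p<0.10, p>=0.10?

p-value bracket: 0.01<=p<0.05

Exact binomial: n=16, k=10, p₀=1/3=0.3333
P(X=j) = C(n,j)·p₀^j·(1−p₀)^(n−j); p = Σ P(X=j) over j with P(X=j) ≤ P(X=10)
p-value (two-sided) = 0.01747
→ bracket: 0.01<=p<0.05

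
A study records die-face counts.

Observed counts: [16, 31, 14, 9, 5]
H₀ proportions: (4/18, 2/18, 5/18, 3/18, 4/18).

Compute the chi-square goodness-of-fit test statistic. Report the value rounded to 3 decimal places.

test statistic = 73.068

n = 75; E_i = n·p_i = [16.67, 8.33, 20.83, 12.50, 16.67]
χ² = (16−16.67)²/16.67 + (31−8.33)²/8.33 + (14−20.83)²/20.83 + (9−12.50)²/12.50 + (5−16.67)²/16.67 = 73.0680
df = 4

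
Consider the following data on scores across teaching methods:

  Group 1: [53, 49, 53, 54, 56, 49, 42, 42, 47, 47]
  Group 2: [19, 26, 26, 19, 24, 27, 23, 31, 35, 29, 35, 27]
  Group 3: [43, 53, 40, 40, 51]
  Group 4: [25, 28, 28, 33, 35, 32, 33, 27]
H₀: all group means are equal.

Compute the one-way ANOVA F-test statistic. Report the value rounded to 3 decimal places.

test statistic = 47.495

Group means [49.20, 26.75, 45.40, 30.12], grand mean 36.600
SSB = Σnᵢ(x̄ᵢ−x̄)² = 3474.475; SSW = ΣΣ(x−x̄ᵢ)² = 755.925
MSB = 3474.475/3 = 1158.1583; MSW = 755.925/31 = 24.3847
F = MSB/MSW = 47.4953
df = (3, 31)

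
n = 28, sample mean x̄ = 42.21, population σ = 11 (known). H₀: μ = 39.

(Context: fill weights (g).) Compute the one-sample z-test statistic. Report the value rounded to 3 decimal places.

SE = σ/√n = 11/√28 = 2.0788
z = (x̄−μ₀)/SE = (42.21−39)/2.0788 = 1.5442

test statistic = 1.544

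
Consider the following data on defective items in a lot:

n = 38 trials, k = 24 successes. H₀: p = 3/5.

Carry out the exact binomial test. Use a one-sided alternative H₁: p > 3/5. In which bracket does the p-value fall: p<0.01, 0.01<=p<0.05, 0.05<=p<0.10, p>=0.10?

Exact binomial: n=38, k=24, p₀=3/5=0.6000
P(X≥24) from Σ C(n,i)·p₀^i·(1−p₀)^(n−i)
p-value (one-sided, H₁ greater) = 0.41267
→ bracket: p>=0.10

p-value bracket: p>=0.10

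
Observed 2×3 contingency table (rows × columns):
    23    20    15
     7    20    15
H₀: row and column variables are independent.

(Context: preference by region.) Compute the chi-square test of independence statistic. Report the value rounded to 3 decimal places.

test statistic = 6.130

Row totals [58, 42], col totals [30, 40, 30], n=100
χ² = (23−17.40)²/17.40 + (20−23.20)²/23.20 + (15−17.40)²/17.40 + (7−12.60)²/12.60 + (20−16.80)²/16.80 + (15−12.60)²/12.60 = 6.1303
df = 2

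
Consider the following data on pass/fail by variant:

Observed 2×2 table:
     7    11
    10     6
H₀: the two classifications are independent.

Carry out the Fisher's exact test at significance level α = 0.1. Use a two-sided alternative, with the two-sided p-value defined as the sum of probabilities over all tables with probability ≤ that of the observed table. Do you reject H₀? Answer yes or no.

Margins: r₁=18, r₂=16, c₁=17, c₂=17, n=34
p_obs = C(18,7)·C(16,10)/C(34,17); sum pmf over tables with pmf ≤ p_obs
p-value (two-sided) = 0.30283
At α=0.1: p ≥ α → fail to reject H₀

reject H₀: no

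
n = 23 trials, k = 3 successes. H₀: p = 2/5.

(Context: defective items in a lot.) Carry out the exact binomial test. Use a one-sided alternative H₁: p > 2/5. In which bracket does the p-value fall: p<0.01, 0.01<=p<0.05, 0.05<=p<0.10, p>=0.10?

Exact binomial: n=23, k=3, p₀=2/5=0.4000
P(X≥3) from Σ C(n,i)·p₀^i·(1−p₀)^(n−i)
p-value (one-sided, H₁ greater) = 0.99898
→ bracket: p>=0.10

p-value bracket: p>=0.10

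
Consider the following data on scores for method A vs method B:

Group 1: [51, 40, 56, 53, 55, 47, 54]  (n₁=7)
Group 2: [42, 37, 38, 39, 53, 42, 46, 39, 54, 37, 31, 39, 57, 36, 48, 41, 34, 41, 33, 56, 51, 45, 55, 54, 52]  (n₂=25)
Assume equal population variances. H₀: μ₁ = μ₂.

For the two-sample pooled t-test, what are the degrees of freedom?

df = n₁ + n₂ − 2 = 7 + 25 − 2 = 30

degrees of freedom = 30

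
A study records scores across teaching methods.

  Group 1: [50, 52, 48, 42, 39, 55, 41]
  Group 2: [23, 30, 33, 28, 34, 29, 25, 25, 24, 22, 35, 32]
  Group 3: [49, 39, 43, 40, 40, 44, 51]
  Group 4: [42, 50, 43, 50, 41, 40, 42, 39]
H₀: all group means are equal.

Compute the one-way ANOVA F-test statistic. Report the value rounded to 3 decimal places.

test statistic = 29.538

Group means [46.71, 28.33, 43.71, 43.38], grand mean 38.824
SSB = Σnᵢ(x̄ᵢ−x̄)² = 2089.542; SSW = ΣΣ(x−x̄ᵢ)² = 707.399
MSB = 2089.542/3 = 696.5141; MSW = 707.399/30 = 23.5800
F = MSB/MSW = 29.5384
df = (3, 30)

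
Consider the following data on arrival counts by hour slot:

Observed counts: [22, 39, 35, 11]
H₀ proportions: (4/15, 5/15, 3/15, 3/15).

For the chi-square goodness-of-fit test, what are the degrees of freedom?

df = k − 1 = 4 − 1 = 3

degrees of freedom = 3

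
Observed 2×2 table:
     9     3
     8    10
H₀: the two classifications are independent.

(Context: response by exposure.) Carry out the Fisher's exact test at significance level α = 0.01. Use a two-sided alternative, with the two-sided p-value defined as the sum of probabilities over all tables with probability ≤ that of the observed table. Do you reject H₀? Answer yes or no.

reject H₀: no

Margins: r₁=12, r₂=18, c₁=17, c₂=13, n=30
p_obs = C(12,9)·C(18,8)/C(30,17); sum pmf over tables with pmf ≤ p_obs
p-value (two-sided) = 0.14135
At α=0.01: p ≥ α → fail to reject H₀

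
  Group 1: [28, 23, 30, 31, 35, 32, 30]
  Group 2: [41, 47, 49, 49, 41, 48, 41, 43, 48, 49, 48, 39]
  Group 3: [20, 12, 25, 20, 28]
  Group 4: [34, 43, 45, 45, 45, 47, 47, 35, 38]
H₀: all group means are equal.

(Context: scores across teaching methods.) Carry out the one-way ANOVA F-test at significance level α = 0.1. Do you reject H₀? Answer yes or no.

reject H₀: yes

Group means [29.86, 45.25, 21.00, 42.11], grand mean 37.455
SSB = Σnᵢ(x̄ᵢ−x̄)² = 2682.186; SSW = ΣΣ(x−x̄ᵢ)² = 603.996
MSB = 2682.186/3 = 894.0619; MSW = 603.996/29 = 20.8274
F = MSB/MSW = 42.9271
df = (3, 29)
p-value (upper-tail) = 0.00000
At α=0.1: p < α → reject H₀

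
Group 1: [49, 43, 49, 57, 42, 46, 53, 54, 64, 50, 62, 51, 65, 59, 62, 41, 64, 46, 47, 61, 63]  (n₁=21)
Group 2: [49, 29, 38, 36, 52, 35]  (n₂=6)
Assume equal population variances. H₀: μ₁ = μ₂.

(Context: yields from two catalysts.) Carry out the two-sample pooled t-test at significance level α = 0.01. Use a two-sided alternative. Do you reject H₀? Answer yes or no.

x̄₁=53.714, s₁=8.057, n₁=21
x̄₂=39.833, s₂=8.841, n₂=6
s_p² = [20·8.057² + 5·8.841²]/25 = 67.5648
SE = √(s_p²·(1/21+1/6)) = 3.8050
t = (53.714−39.833)/3.8050 = 3.6481
df = 25
p-value (two-sided) = 0.00122
At α=0.01: p < α → reject H₀

reject H₀: yes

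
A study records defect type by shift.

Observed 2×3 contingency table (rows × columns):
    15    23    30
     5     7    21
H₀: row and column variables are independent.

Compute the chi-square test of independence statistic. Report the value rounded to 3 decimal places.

test statistic = 3.401

Row totals [68, 33], col totals [20, 30, 51], n=101
χ² = (15−13.47)²/13.47 + (23−20.20)²/20.20 + (30−34.34)²/34.34 + (5−6.53)²/6.53 + (7−9.80)²/9.80 + (21−16.66)²/16.66 = 3.4013
df = 2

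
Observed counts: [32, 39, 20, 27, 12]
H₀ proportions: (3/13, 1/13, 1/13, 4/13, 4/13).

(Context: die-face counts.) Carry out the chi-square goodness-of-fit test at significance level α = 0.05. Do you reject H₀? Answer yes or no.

n = 130; E_i = n·p_i = [30.00, 10.00, 10.00, 40.00, 40.00]
χ² = (32−30.00)²/30.00 + (39−10.00)²/10.00 + (20−10.00)²/10.00 + (27−40.00)²/40.00 + (12−40.00)²/40.00 = 118.0583
df = 4
p-value (upper-tail) = 0.00000
At α=0.05: p < α → reject H₀

reject H₀: yes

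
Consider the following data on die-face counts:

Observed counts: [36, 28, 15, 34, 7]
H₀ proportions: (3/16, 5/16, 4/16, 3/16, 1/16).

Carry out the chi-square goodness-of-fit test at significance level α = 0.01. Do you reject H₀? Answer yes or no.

n = 120; E_i = n·p_i = [22.50, 37.50, 30.00, 22.50, 7.50]
χ² = (36−22.50)²/22.50 + (28−37.50)²/37.50 + (15−30.00)²/30.00 + (34−22.50)²/22.50 + (7−7.50)²/7.50 = 23.9178
df = 4
p-value (upper-tail) = 0.00008
At α=0.01: p < α → reject H₀

reject H₀: yes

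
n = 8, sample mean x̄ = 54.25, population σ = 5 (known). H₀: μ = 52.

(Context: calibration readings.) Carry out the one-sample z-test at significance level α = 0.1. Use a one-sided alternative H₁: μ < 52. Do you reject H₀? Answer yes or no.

reject H₀: no

SE = σ/√n = 5/√8 = 1.7678
z = (x̄−μ₀)/SE = (54.25−52)/1.7678 = 1.2728
p-value (one-sided, H₁ less) = 0.89845
At α=0.1: p ≥ α → fail to reject H₀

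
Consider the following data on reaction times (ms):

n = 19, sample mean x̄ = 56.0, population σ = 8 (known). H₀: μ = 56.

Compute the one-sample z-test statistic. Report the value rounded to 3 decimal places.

SE = σ/√n = 8/√19 = 1.8353
z = (x̄−μ₀)/SE = (56.0−56)/1.8353 = 0.0000

test statistic = 0.000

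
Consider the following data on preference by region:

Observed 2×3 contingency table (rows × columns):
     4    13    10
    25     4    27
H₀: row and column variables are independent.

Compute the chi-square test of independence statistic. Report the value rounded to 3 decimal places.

test statistic = 20.104

Row totals [27, 56], col totals [29, 17, 37], n=83
χ² = (4−9.43)²/9.43 + (13−5.53)²/5.53 + (10−12.04)²/12.04 + (25−19.57)²/19.57 + (4−11.47)²/11.47 + (27−24.96)²/24.96 = 20.1042
df = 2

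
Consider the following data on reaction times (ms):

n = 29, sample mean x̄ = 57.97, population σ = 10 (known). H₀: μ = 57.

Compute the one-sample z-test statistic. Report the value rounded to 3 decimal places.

SE = σ/√n = 10/√29 = 1.8570
z = (x̄−μ₀)/SE = (57.97−57)/1.8570 = 0.5224

test statistic = 0.522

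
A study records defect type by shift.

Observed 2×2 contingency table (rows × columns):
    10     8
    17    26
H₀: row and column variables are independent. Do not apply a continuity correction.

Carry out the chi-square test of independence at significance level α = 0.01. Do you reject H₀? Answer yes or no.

Row totals [18, 43], col totals [27, 34], n=61
χ² = (10−7.97)²/7.97 + (8−10.03)²/10.03 + (17−19.03)²/19.03 + (26−23.97)²/23.97 = 1.3200
df = 1
p-value (upper-tail) = 0.25058
At α=0.01: p ≥ α → fail to reject H₀

reject H₀: no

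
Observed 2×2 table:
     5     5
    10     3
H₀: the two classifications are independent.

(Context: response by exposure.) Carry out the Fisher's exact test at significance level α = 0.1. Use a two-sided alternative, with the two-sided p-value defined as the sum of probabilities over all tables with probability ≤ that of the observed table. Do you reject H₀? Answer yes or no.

reject H₀: no

Margins: r₁=10, r₂=13, c₁=15, c₂=8, n=23
p_obs = C(10,5)·C(13,10)/C(23,15); sum pmf over tables with pmf ≤ p_obs
p-value (two-sided) = 0.22129
At α=0.1: p ≥ α → fail to reject H₀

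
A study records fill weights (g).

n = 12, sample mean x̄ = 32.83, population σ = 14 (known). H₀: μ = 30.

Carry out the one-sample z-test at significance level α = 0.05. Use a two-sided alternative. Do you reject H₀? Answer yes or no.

SE = σ/√n = 14/√12 = 4.0415
z = (x̄−μ₀)/SE = (32.83−30)/4.0415 = 0.7002
p-value (two-sided) = 0.48378
At α=0.05: p ≥ α → fail to reject H₀

reject H₀: no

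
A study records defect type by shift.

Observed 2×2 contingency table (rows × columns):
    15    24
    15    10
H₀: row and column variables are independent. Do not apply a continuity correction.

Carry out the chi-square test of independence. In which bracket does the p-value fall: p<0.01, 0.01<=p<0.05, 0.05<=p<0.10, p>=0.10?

Row totals [39, 25], col totals [30, 34], n=64
χ² = (15−18.28)²/18.28 + (24−20.72)²/20.72 + (15−11.72)²/11.72 + (10−13.28)²/13.28 = 2.8380
df = 1
p-value (upper-tail) = 0.09206
→ bracket: 0.05<=p<0.10

p-value bracket: 0.05<=p<0.10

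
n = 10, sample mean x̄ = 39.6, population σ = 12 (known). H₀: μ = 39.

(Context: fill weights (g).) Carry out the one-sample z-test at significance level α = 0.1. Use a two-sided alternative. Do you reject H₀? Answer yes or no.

reject H₀: no

SE = σ/√n = 12/√10 = 3.7947
z = (x̄−μ₀)/SE = (39.6−39)/3.7947 = 0.1581
p-value (two-sided) = 0.87437
At α=0.1: p ≥ α → fail to reject H₀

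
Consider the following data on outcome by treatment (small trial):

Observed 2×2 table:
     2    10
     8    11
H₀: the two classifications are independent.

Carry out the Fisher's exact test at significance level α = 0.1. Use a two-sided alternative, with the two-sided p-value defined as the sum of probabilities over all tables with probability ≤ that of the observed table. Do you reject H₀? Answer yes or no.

reject H₀: no

Margins: r₁=12, r₂=19, c₁=10, c₂=21, n=31
p_obs = C(12,2)·C(19,8)/C(31,10); sum pmf over tables with pmf ≤ p_obs
p-value (two-sided) = 0.23961
At α=0.1: p ≥ α → fail to reject H₀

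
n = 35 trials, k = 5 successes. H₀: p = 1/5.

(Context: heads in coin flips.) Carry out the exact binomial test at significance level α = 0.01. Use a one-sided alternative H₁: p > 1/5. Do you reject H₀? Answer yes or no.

reject H₀: no

Exact binomial: n=35, k=5, p₀=1/5=0.2000
P(X≥5) from Σ C(n,i)·p₀^i·(1−p₀)^(n−i)
p-value (one-sided, H₁ greater) = 0.85651
At α=0.01: p ≥ α → fail to reject H₀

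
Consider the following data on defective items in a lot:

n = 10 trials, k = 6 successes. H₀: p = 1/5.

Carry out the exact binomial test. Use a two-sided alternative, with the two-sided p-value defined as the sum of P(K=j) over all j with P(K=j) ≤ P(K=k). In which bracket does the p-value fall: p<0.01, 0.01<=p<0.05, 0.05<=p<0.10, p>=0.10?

p-value bracket: p<0.01

Exact binomial: n=10, k=6, p₀=1/5=0.2000
P(X=j) = C(n,j)·p₀^j·(1−p₀)^(n−j); p = Σ P(X=j) over j with P(X=j) ≤ P(X=6)
p-value (two-sided) = 0.00637
→ bracket: p<0.01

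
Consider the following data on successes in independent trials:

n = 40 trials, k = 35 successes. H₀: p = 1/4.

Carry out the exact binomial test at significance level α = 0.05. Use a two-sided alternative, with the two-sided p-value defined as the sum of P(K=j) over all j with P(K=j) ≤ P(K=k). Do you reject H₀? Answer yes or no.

Exact binomial: n=40, k=35, p₀=1/4=0.2500
P(X=j) = C(n,j)·p₀^j·(1−p₀)^(n−j); p = Σ P(X=j) over j with P(X=j) ≤ P(X=35)
p-value (two-sided) = 0.00000
At α=0.05: p < α → reject H₀

reject H₀: yes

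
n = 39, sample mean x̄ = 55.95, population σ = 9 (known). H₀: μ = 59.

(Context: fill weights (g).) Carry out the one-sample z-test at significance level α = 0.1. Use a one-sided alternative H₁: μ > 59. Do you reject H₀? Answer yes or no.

reject H₀: no

SE = σ/√n = 9/√39 = 1.4412
z = (x̄−μ₀)/SE = (55.95−59)/1.4412 = -2.1164
p-value (one-sided, H₁ greater) = 0.98284
At α=0.1: p ≥ α → fail to reject H₀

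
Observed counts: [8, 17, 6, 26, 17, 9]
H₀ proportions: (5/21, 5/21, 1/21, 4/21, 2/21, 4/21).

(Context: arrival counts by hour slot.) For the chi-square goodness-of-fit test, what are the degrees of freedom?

df = k − 1 = 6 − 1 = 5

degrees of freedom = 5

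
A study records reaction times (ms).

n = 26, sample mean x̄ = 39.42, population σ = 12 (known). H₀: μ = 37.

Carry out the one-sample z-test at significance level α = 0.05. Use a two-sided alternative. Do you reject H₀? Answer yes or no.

reject H₀: no

SE = σ/√n = 12/√26 = 2.3534
z = (x̄−μ₀)/SE = (39.42−37)/2.3534 = 1.0283
p-value (two-sided) = 0.30381
At α=0.05: p ≥ α → fail to reject H₀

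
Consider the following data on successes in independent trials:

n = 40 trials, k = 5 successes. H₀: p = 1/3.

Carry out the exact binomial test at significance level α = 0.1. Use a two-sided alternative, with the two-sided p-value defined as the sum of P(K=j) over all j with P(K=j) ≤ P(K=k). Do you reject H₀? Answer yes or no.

reject H₀: yes

Exact binomial: n=40, k=5, p₀=1/3=0.3333
P(X=j) = C(n,j)·p₀^j·(1−p₀)^(n−j); p = Σ P(X=j) over j with P(X=j) ≤ P(X=5)
p-value (two-sided) = 0.00395
At α=0.1: p < α → reject H₀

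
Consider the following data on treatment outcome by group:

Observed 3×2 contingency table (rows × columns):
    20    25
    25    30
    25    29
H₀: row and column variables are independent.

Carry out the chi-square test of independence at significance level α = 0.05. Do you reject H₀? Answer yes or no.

Row totals [45, 55, 54], col totals [70, 84], n=154
χ² = (20−20.45)²/20.45 + (25−24.55)²/24.55 + (25−25.00)²/25.00 + (30−30.00)²/30.00 + (25−24.55)²/24.55 + (29−29.45)²/29.45 = 0.0340
df = 2
p-value (upper-tail) = 0.98317
At α=0.05: p ≥ α → fail to reject H₀

reject H₀: no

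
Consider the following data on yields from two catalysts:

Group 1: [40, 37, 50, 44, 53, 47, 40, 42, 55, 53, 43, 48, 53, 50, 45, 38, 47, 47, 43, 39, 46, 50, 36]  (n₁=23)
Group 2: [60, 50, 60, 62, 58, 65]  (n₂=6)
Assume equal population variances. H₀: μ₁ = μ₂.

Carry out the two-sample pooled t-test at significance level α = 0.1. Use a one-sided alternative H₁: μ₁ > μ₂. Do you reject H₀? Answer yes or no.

reject H₀: no

x̄₁=45.478, s₁=5.567, n₁=23
x̄₂=59.167, s₂=5.076, n₂=6
s_p² = [22·5.567² + 5·5.076²]/27 = 30.0212
SE = √(s_p²·(1/23+1/6)) = 2.5117
t = (45.478−59.167)/2.5117 = -5.4498
df = 27
p-value (one-sided, H₁ greater) = 1.00000
At α=0.1: p ≥ α → fail to reject H₀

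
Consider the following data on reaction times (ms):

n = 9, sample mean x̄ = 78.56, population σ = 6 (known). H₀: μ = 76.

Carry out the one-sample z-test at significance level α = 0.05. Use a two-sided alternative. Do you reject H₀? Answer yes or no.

SE = σ/√n = 6/√9 = 2.0000
z = (x̄−μ₀)/SE = (78.56−76)/2.0000 = 1.2800
p-value (two-sided) = 0.20055
At α=0.05: p ≥ α → fail to reject H₀

reject H₀: no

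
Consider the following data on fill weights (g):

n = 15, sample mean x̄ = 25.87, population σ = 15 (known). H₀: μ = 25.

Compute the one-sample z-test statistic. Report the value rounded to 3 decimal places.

test statistic = 0.225

SE = σ/√n = 15/√15 = 3.8730
z = (x̄−μ₀)/SE = (25.87−25)/3.8730 = 0.2246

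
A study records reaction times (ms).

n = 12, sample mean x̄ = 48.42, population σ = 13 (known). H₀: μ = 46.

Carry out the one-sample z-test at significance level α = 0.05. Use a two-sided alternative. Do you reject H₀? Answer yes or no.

SE = σ/√n = 13/√12 = 3.7528
z = (x̄−μ₀)/SE = (48.42−46)/3.7528 = 0.6449
p-value (two-sided) = 0.51902
At α=0.05: p ≥ α → fail to reject H₀

reject H₀: no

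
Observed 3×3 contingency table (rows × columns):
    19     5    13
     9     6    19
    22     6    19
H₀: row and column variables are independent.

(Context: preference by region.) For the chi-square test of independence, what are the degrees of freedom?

df = (r−1)(c−1) = (3−1)·(3−1) = 4

degrees of freedom = 4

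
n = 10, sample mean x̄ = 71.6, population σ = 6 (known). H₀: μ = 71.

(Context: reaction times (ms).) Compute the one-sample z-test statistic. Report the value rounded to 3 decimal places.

test statistic = 0.316

SE = σ/√n = 6/√10 = 1.8974
z = (x̄−μ₀)/SE = (71.6−71)/1.8974 = 0.3162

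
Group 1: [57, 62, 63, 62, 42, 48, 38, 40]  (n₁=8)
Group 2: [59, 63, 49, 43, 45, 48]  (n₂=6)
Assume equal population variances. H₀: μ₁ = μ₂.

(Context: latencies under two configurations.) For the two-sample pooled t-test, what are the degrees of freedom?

degrees of freedom = 12

df = n₁ + n₂ − 2 = 8 + 6 − 2 = 12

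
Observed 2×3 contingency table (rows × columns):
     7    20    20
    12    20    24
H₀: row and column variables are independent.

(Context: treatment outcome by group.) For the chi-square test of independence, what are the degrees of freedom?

degrees of freedom = 2

df = (r−1)(c−1) = (2−1)·(3−1) = 2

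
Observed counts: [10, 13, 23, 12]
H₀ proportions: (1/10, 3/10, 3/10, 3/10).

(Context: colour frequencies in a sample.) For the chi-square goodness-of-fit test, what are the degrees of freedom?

df = k − 1 = 4 − 1 = 3

degrees of freedom = 3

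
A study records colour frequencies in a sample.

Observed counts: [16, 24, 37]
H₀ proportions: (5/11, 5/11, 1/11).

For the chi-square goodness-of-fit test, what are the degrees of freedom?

df = k − 1 = 3 − 1 = 2

degrees of freedom = 2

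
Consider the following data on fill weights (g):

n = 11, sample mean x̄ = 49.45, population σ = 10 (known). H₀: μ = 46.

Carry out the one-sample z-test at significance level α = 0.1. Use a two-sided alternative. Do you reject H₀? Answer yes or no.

SE = σ/√n = 10/√11 = 3.0151
z = (x̄−μ₀)/SE = (49.45−46)/3.0151 = 1.1442
p-value (two-sided) = 0.25253
At α=0.1: p ≥ α → fail to reject H₀

reject H₀: no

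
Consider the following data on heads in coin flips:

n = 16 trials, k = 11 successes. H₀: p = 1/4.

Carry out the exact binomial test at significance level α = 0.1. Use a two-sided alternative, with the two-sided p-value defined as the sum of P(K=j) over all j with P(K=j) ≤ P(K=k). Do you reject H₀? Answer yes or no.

reject H₀: yes

Exact binomial: n=16, k=11, p₀=1/4=0.2500
P(X=j) = C(n,j)·p₀^j·(1−p₀)^(n−j); p = Σ P(X=j) over j with P(X=j) ≤ P(X=11)
p-value (two-sided) = 0.00029
At α=0.1: p < α → reject H₀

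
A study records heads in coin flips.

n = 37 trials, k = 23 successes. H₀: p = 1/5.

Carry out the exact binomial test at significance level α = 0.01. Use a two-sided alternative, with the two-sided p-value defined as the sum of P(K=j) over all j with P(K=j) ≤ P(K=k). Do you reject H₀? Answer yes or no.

reject H₀: yes

Exact binomial: n=37, k=23, p₀=1/5=0.2000
P(X=j) = C(n,j)·p₀^j·(1−p₀)^(n−j); p = Σ P(X=j) over j with P(X=j) ≤ P(X=23)
p-value (two-sided) = 0.00000
At α=0.01: p < α → reject H₀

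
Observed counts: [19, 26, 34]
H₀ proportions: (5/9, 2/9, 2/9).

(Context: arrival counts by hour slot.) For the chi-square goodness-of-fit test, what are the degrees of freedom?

degrees of freedom = 2

df = k − 1 = 3 − 1 = 2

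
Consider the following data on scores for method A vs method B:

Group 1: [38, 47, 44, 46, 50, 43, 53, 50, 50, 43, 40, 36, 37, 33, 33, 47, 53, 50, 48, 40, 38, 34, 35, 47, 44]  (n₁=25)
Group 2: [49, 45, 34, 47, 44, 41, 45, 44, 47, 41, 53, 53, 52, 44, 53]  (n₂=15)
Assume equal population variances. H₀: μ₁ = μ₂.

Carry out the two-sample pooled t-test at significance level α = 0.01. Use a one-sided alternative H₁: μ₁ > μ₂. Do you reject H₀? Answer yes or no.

x̄₁=43.160, s₁=6.381, n₁=25
x̄₂=46.133, s₂=5.357, n₂=15
s_p² = [24·6.381² + 14·5.357²]/38 = 36.2919
SE = √(s_p²·(1/25+1/15)) = 1.9675
t = (43.160−46.133)/1.9675 = -1.5112
df = 38
p-value (one-sided, H₁ greater) = 0.93050
At α=0.01: p ≥ α → fail to reject H₀

reject H₀: no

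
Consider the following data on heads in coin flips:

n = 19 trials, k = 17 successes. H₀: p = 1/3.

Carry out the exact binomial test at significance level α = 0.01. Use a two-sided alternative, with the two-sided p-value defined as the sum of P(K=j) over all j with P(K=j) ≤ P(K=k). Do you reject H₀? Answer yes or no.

Exact binomial: n=19, k=17, p₀=1/3=0.3333
P(X=j) = C(n,j)·p₀^j·(1−p₀)^(n−j); p = Σ P(X=j) over j with P(X=j) ≤ P(X=17)
p-value (two-sided) = 0.00000
At α=0.01: p < α → reject H₀

reject H₀: yes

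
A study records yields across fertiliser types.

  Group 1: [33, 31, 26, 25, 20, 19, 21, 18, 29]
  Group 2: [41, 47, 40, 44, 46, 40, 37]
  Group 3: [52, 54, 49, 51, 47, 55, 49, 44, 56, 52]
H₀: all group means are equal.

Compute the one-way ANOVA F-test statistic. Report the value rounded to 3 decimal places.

Group means [24.67, 42.14, 50.90], grand mean 39.462
SSB = Σnᵢ(x̄ᵢ−x̄)² = 3328.704; SSW = ΣΣ(x−x̄ᵢ)² = 445.757
MSB = 3328.704/2 = 1664.3522; MSW = 445.757/23 = 19.3807
F = MSB/MSW = 85.8766
df = (2, 23)

test statistic = 85.877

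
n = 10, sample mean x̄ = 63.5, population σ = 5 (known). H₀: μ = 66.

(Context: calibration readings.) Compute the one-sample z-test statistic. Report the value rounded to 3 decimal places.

test statistic = -1.581

SE = σ/√n = 5/√10 = 1.5811
z = (x̄−μ₀)/SE = (63.5−66)/1.5811 = -1.5811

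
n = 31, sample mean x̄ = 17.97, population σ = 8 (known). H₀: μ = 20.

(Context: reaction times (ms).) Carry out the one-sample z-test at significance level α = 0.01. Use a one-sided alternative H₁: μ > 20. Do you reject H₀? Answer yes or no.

reject H₀: no

SE = σ/√n = 8/√31 = 1.4368
z = (x̄−μ₀)/SE = (17.97−20)/1.4368 = -1.4128
p-value (one-sided, H₁ greater) = 0.92115
At α=0.01: p ≥ α → fail to reject H₀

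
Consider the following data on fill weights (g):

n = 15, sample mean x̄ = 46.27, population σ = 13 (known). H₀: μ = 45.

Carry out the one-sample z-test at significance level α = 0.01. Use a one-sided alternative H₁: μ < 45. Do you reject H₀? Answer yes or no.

reject H₀: no

SE = σ/√n = 13/√15 = 3.3566
z = (x̄−μ₀)/SE = (46.27−45)/3.3566 = 0.3784
p-value (one-sided, H₁ less) = 0.64742
At α=0.01: p ≥ α → fail to reject H₀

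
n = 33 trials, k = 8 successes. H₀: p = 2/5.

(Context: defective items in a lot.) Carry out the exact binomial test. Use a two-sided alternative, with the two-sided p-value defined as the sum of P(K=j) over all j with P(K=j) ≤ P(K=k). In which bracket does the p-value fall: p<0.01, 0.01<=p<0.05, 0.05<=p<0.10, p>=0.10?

Exact binomial: n=33, k=8, p₀=2/5=0.4000
P(X=j) = C(n,j)·p₀^j·(1−p₀)^(n−j); p = Σ P(X=j) over j with P(X=j) ≤ P(X=8)
p-value (two-sided) = 0.07546
→ bracket: 0.05<=p<0.10

p-value bracket: 0.05<=p<0.10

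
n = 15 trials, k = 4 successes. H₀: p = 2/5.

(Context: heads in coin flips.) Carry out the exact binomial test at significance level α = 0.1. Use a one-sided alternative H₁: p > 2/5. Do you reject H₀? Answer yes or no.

reject H₀: no

Exact binomial: n=15, k=4, p₀=2/5=0.4000
P(X≥4) from Σ C(n,i)·p₀^i·(1−p₀)^(n−i)
p-value (one-sided, H₁ greater) = 0.90950
At α=0.1: p ≥ α → fail to reject H₀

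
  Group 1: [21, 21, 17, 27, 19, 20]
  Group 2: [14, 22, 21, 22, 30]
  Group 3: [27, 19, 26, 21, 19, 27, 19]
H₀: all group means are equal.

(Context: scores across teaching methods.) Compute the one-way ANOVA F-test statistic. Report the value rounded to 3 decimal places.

test statistic = 0.264

Group means [20.83, 21.80, 22.57], grand mean 21.778
SSB = Σnᵢ(x̄ᵢ−x̄)² = 9.763; SSW = ΣΣ(x−x̄ᵢ)² = 277.348
MSB = 9.763/2 = 4.8817; MSW = 277.348/15 = 18.4898
F = MSB/MSW = 0.2640
df = (2, 15)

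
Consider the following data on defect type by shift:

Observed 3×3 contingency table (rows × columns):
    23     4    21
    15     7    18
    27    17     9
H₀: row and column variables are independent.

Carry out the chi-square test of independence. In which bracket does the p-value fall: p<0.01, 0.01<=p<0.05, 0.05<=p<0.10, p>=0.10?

p-value bracket: p<0.01

Row totals [48, 40, 53], col totals [65, 28, 48], n=141
χ² = (23−22.13)²/22.13 + (4−9.53)²/9.53 + (21−16.34)²/16.34 + (15−18.44)²/18.44 + (7−7.94)²/7.94 + (18−13.62)²/13.62 + (27−24.43)²/24.43 + (17−10.52)²/10.52 + (9−18.04)²/18.04 = 15.5234
df = 4
p-value (upper-tail) = 0.00373
→ bracket: p<0.01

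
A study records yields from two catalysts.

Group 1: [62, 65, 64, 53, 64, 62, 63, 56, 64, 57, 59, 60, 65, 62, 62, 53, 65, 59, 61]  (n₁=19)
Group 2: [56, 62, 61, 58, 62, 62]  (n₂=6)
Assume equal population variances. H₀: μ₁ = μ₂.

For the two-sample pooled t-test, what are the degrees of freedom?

degrees of freedom = 23

df = n₁ + n₂ − 2 = 19 + 6 − 2 = 23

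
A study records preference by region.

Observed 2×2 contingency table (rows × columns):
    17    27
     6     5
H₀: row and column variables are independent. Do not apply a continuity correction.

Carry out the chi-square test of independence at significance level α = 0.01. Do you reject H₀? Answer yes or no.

Row totals [44, 11], col totals [23, 32], n=55
χ² = (17−18.40)²/18.40 + (27−25.60)²/25.60 + (6−4.60)²/4.60 + (5−6.40)²/6.40 = 0.9154
df = 1
p-value (upper-tail) = 0.33868
At α=0.01: p ≥ α → fail to reject H₀

reject H₀: no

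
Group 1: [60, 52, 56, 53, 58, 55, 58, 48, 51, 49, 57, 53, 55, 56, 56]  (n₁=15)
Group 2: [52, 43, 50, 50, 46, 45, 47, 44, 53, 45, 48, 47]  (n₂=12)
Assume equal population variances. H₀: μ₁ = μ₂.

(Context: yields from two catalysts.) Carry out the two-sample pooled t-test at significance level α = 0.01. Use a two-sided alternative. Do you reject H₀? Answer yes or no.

reject H₀: yes

x̄₁=54.467, s₁=3.420, n₁=15
x̄₂=47.500, s₂=3.177, n₂=12
s_p² = [14·3.420² + 11·3.177²]/25 = 10.9893
SE = √(s_p²·(1/15+1/12)) = 1.2839
t = (54.467−47.500)/1.2839 = 5.4262
df = 25
p-value (two-sided) = 0.00001
At α=0.01: p < α → reject H₀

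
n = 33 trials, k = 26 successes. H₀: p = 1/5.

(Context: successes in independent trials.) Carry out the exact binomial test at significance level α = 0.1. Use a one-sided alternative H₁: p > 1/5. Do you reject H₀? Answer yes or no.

reject H₀: yes

Exact binomial: n=33, k=26, p₀=1/5=0.2000
P(X≥26) from Σ C(n,i)·p₀^i·(1−p₀)^(n−i)
p-value (one-sided, H₁ greater) = 0.00000
At α=0.1: p < α → reject H₀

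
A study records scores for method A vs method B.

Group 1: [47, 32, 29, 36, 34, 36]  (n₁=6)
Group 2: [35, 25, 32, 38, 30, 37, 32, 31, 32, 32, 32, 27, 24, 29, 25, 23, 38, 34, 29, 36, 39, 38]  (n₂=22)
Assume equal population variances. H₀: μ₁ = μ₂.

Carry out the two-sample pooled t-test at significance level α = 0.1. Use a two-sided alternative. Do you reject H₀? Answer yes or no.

x̄₁=35.667, s₁=6.154, n₁=6
x̄₂=31.727, s₂=4.881, n₂=22
s_p² = [5·6.154² + 21·4.881²]/26 = 26.5268
SE = √(s_p²·(1/6+1/22)) = 2.3721
t = (35.667−31.727)/2.3721 = 1.6607
df = 26
p-value (two-sided) = 0.10878
At α=0.1: p ≥ α → fail to reject H₀

reject H₀: no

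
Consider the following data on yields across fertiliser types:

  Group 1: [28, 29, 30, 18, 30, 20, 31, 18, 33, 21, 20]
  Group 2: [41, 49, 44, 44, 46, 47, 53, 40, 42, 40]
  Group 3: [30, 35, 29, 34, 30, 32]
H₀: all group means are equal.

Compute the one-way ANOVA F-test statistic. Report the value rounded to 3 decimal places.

Group means [25.27, 44.60, 31.67], grand mean 33.852
SSB = Σnᵢ(x̄ᵢ−x̄)² = 1993.492; SSW = ΣΣ(x−x̄ᵢ)² = 527.915
MSB = 1993.492/2 = 996.7461; MSW = 527.915/24 = 21.9965
F = MSB/MSW = 45.3139
df = (2, 24)

test statistic = 45.314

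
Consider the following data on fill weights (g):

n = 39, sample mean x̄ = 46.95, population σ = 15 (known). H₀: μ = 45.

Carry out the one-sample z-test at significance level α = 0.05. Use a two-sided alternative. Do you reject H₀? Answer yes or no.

SE = σ/√n = 15/√39 = 2.4019
z = (x̄−μ₀)/SE = (46.95−45)/2.4019 = 0.8118
p-value (two-sided) = 0.41688
At α=0.05: p ≥ α → fail to reject H₀

reject H₀: no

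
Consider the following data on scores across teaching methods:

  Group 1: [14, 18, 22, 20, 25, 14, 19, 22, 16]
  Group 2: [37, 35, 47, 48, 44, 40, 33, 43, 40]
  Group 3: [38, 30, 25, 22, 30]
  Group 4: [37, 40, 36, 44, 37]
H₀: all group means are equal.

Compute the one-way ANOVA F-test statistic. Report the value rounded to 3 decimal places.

test statistic = 38.408

Group means [18.89, 40.78, 29.00, 38.80], grand mean 31.286
SSB = Σnᵢ(x̄ᵢ−x̄)² = 2502.470; SSW = ΣΣ(x−x̄ᵢ)² = 521.244
MSB = 2502.470/3 = 834.1566; MSW = 521.244/24 = 21.7185
F = MSB/MSW = 38.4076
df = (3, 24)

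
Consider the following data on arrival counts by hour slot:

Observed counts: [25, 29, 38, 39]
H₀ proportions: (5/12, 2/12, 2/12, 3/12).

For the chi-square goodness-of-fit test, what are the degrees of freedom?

degrees of freedom = 3

df = k − 1 = 4 − 1 = 3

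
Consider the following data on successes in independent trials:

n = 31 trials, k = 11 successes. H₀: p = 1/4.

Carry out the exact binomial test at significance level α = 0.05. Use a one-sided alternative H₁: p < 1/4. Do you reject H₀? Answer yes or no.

reject H₀: no

Exact binomial: n=31, k=11, p₀=1/4=0.2500
P(X≤11) from Σ C(n,i)·p₀^i·(1−p₀)^(n−i)
p-value (one-sided, H₁ less) = 0.93557
At α=0.05: p ≥ α → fail to reject H₀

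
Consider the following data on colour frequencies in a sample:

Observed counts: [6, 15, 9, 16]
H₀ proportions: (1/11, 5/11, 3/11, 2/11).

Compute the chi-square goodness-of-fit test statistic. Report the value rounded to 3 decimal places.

test statistic = 10.435

n = 46; E_i = n·p_i = [4.18, 20.91, 12.55, 8.36]
χ² = (6−4.18)²/4.18 + (15−20.91)²/20.91 + (9−12.55)²/12.55 + (16−8.36)²/8.36 = 10.4348
df = 3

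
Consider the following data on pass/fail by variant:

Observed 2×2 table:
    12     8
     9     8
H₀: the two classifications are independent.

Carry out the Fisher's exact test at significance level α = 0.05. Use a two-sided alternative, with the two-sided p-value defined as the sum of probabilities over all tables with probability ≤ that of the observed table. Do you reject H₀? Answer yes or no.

Margins: r₁=20, r₂=17, c₁=21, c₂=16, n=37
p_obs = C(20,12)·C(17,9)/C(37,21); sum pmf over tables with pmf ≤ p_obs
p-value (two-sided) = 0.74631
At α=0.05: p ≥ α → fail to reject H₀

reject H₀: no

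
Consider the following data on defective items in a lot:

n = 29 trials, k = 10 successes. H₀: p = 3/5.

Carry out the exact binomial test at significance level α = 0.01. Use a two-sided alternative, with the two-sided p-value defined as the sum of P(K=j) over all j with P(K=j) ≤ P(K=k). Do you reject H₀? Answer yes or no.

reject H₀: yes

Exact binomial: n=29, k=10, p₀=3/5=0.6000
P(X=j) = C(n,j)·p₀^j·(1−p₀)^(n−j); p = Σ P(X=j) over j with P(X=j) ≤ P(X=10)
p-value (two-sided) = 0.00705
At α=0.01: p < α → reject H₀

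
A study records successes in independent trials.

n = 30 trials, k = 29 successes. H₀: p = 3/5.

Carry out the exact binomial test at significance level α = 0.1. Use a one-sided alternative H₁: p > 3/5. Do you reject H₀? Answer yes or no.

Exact binomial: n=30, k=29, p₀=3/5=0.6000
P(X≥29) from Σ C(n,i)·p₀^i·(1−p₀)^(n−i)
p-value (one-sided, H₁ greater) = 0.00000
At α=0.1: p < α → reject H₀

reject H₀: yes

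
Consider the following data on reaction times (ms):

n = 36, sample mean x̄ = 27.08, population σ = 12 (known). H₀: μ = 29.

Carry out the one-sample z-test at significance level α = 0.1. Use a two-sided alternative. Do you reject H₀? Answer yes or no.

reject H₀: no

SE = σ/√n = 12/√36 = 2.0000
z = (x̄−μ₀)/SE = (27.08−29)/2.0000 = -0.9600
p-value (two-sided) = 0.33706
At α=0.1: p ≥ α → fail to reject H₀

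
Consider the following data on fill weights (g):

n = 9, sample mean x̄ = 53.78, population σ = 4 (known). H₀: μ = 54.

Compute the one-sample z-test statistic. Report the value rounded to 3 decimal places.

SE = σ/√n = 4/√9 = 1.3333
z = (x̄−μ₀)/SE = (53.78−54)/1.3333 = -0.1650

test statistic = -0.165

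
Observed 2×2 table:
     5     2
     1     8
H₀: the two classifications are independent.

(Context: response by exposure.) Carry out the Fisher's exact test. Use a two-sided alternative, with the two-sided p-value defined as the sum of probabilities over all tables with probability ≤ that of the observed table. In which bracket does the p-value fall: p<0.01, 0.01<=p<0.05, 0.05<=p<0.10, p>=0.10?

Margins: r₁=7, r₂=9, c₁=6, c₂=10, n=16
p_obs = C(7,5)·C(9,1)/C(16,6); sum pmf over tables with pmf ≤ p_obs
p-value (two-sided) = 0.03497
→ bracket: 0.01<=p<0.05

p-value bracket: 0.01<=p<0.05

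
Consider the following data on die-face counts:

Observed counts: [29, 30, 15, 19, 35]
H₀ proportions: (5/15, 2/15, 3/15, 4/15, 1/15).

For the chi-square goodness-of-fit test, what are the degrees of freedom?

df = k − 1 = 5 − 1 = 4

degrees of freedom = 4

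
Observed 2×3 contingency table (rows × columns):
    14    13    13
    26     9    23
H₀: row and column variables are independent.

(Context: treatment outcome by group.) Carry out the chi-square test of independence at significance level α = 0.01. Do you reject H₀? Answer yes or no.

reject H₀: no

Row totals [40, 58], col totals [40, 22, 36], n=98
χ² = (14−16.33)²/16.33 + (13−8.98)²/8.98 + (13−14.69)²/14.69 + (26−23.67)²/23.67 + (9−13.02)²/13.02 + (23−21.31)²/21.31 = 3.9316
df = 2
p-value (upper-tail) = 0.14005
At α=0.01: p ≥ α → fail to reject H₀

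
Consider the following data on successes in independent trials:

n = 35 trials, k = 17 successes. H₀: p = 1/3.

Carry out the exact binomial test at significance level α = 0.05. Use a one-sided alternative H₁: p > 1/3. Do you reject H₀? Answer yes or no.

reject H₀: yes

Exact binomial: n=35, k=17, p₀=1/3=0.3333
P(X≥17) from Σ C(n,i)·p₀^i·(1−p₀)^(n−i)
p-value (one-sided, H₁ greater) = 0.04420
At α=0.05: p < α → reject H₀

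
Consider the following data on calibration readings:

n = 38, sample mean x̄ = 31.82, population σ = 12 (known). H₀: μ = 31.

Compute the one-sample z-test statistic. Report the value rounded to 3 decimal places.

SE = σ/√n = 12/√38 = 1.9467
z = (x̄−μ₀)/SE = (31.82−31)/1.9467 = 0.4212

test statistic = 0.421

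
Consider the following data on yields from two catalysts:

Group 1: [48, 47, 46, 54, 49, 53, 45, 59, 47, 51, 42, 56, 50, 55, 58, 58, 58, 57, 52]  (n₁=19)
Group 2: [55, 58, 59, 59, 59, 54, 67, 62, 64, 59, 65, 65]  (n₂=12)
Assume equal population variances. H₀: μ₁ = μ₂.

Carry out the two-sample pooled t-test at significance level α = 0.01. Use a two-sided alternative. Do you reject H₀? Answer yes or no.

x̄₁=51.842, s₁=5.145, n₁=19
x̄₂=60.500, s₂=4.101, n₂=12
s_p² = [18·5.145² + 11·4.101²]/29 = 22.8113
SE = √(s_p²·(1/19+1/12)) = 1.7611
t = (51.842−60.500)/1.7611 = -4.9161
df = 29
p-value (two-sided) = 0.00003
At α=0.01: p < α → reject H₀

reject H₀: yes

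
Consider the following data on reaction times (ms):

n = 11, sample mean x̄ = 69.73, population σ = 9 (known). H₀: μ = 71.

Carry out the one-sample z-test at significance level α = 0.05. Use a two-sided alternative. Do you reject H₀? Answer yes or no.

SE = σ/√n = 9/√11 = 2.7136
z = (x̄−μ₀)/SE = (69.73−71)/2.7136 = -0.4680
p-value (two-sided) = 0.63978
At α=0.05: p ≥ α → fail to reject H₀

reject H₀: no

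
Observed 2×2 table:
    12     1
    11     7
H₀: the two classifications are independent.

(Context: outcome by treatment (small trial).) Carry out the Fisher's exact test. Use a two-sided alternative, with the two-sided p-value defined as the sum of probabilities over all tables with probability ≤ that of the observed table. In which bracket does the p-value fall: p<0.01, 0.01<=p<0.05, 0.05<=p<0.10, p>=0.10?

p-value bracket: 0.05<=p<0.10

Margins: r₁=13, r₂=18, c₁=23, c₂=8, n=31
p_obs = C(13,12)·C(18,11)/C(31,23); sum pmf over tables with pmf ≤ p_obs
p-value (two-sided) = 0.09535
→ bracket: 0.05<=p<0.10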